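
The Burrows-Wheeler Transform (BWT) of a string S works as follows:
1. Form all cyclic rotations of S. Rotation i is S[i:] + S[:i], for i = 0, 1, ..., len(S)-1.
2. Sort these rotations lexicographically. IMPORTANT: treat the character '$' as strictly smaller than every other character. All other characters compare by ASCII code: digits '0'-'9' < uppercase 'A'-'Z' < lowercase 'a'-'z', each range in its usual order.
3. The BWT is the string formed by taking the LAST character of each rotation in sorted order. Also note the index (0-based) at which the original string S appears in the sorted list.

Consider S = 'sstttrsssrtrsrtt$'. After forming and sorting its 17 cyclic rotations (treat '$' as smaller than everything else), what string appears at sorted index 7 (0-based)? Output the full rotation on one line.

All 17 rotations (rotation i = S[i:]+S[:i]):
  rot[0] = sstttrsssrtrsrtt$
  rot[1] = stttrsssrtrsrtt$s
  rot[2] = tttrsssrtrsrtt$ss
  rot[3] = ttrsssrtrsrtt$sst
  rot[4] = trsssrtrsrtt$sstt
  rot[5] = rsssrtrsrtt$ssttt
  rot[6] = sssrtrsrtt$sstttr
  rot[7] = ssrtrsrtt$sstttrs
  rot[8] = srtrsrtt$sstttrss
  rot[9] = rtrsrtt$sstttrsss
  rot[10] = trsrtt$sstttrsssr
  rot[11] = rsrtt$sstttrsssrt
  rot[12] = srtt$sstttrsssrtr
  rot[13] = rtt$sstttrsssrtrs
  rot[14] = tt$sstttrsssrtrsr
  rot[15] = t$sstttrsssrtrsrt
  rot[16] = $sstttrsssrtrsrtt
Sorted (with $ < everything):
  sorted[0] = $sstttrsssrtrsrtt
  sorted[1] = rsrtt$sstttrsssrt
  sorted[2] = rsssrtrsrtt$ssttt
  sorted[3] = rtrsrtt$sstttrsss
  sorted[4] = rtt$sstttrsssrtrs
  sorted[5] = srtrsrtt$sstttrss
  sorted[6] = srtt$sstttrsssrtr
  sorted[7] = ssrtrsrtt$sstttrs
  sorted[8] = sssrtrsrtt$sstttr
  sorted[9] = sstttrsssrtrsrtt$
  sorted[10] = stttrsssrtrsrtt$s
  sorted[11] = t$sstttrsssrtrsrt
  sorted[12] = trsrtt$sstttrsssr
  sorted[13] = trsssrtrsrtt$sstt
  sorted[14] = tt$sstttrsssrtrsr
  sorted[15] = ttrsssrtrsrtt$sst
  sorted[16] = tttrsssrtrsrtt$ss
sorted[7] = ssrtrsrtt$sstttrs

Answer: ssrtrsrtt$sstttrs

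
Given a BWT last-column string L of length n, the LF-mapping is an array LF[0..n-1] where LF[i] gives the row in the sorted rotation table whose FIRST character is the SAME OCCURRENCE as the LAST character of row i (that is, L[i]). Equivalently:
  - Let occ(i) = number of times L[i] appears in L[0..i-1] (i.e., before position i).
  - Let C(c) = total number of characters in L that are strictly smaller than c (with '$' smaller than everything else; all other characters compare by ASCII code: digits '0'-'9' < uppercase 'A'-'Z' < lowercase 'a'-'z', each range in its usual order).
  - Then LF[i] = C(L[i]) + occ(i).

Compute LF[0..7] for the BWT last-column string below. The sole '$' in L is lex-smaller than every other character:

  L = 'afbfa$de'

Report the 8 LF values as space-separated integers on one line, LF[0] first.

Answer: 1 6 3 7 2 0 4 5

Derivation:
Char counts: '$':1, 'a':2, 'b':1, 'd':1, 'e':1, 'f':2
C (first-col start): C('$')=0, C('a')=1, C('b')=3, C('d')=4, C('e')=5, C('f')=6
L[0]='a': occ=0, LF[0]=C('a')+0=1+0=1
L[1]='f': occ=0, LF[1]=C('f')+0=6+0=6
L[2]='b': occ=0, LF[2]=C('b')+0=3+0=3
L[3]='f': occ=1, LF[3]=C('f')+1=6+1=7
L[4]='a': occ=1, LF[4]=C('a')+1=1+1=2
L[5]='$': occ=0, LF[5]=C('$')+0=0+0=0
L[6]='d': occ=0, LF[6]=C('d')+0=4+0=4
L[7]='e': occ=0, LF[7]=C('e')+0=5+0=5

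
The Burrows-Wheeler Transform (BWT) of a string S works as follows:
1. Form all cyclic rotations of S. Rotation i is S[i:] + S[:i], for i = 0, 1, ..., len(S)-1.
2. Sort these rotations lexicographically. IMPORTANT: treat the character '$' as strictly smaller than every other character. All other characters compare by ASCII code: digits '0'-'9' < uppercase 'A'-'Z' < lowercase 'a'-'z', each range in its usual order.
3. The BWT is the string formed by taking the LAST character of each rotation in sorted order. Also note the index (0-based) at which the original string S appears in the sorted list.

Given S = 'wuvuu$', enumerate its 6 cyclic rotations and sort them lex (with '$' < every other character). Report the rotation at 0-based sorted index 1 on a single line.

Answer: u$wuvu

Derivation:
All 6 rotations (rotation i = S[i:]+S[:i]):
  rot[0] = wuvuu$
  rot[1] = uvuu$w
  rot[2] = vuu$wu
  rot[3] = uu$wuv
  rot[4] = u$wuvu
  rot[5] = $wuvuu
Sorted (with $ < everything):
  sorted[0] = $wuvuu
  sorted[1] = u$wuvu
  sorted[2] = uu$wuv
  sorted[3] = uvuu$w
  sorted[4] = vuu$wu
  sorted[5] = wuvuu$
sorted[1] = u$wuvu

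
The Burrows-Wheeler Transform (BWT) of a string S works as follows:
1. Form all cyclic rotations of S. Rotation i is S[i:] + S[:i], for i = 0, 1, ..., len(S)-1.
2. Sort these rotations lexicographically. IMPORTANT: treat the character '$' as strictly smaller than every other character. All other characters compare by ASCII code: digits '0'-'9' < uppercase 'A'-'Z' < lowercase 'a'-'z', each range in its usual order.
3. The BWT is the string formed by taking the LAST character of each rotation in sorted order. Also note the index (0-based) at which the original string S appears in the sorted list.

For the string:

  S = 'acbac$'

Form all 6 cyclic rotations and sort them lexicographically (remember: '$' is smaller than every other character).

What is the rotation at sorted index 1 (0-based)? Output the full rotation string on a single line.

Answer: ac$acb

Derivation:
All 6 rotations (rotation i = S[i:]+S[:i]):
  rot[0] = acbac$
  rot[1] = cbac$a
  rot[2] = bac$ac
  rot[3] = ac$acb
  rot[4] = c$acba
  rot[5] = $acbac
Sorted (with $ < everything):
  sorted[0] = $acbac
  sorted[1] = ac$acb
  sorted[2] = acbac$
  sorted[3] = bac$ac
  sorted[4] = c$acba
  sorted[5] = cbac$a
sorted[1] = ac$acb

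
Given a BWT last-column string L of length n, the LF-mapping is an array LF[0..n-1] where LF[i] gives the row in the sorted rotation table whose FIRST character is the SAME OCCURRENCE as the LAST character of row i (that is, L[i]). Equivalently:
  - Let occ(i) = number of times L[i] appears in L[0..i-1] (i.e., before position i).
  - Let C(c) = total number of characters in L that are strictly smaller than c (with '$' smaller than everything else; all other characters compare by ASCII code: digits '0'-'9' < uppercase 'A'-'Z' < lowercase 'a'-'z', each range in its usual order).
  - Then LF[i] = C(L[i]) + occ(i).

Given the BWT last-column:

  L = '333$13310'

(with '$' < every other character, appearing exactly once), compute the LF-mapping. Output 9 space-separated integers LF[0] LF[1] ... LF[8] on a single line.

Char counts: '$':1, '0':1, '1':2, '3':5
C (first-col start): C('$')=0, C('0')=1, C('1')=2, C('3')=4
L[0]='3': occ=0, LF[0]=C('3')+0=4+0=4
L[1]='3': occ=1, LF[1]=C('3')+1=4+1=5
L[2]='3': occ=2, LF[2]=C('3')+2=4+2=6
L[3]='$': occ=0, LF[3]=C('$')+0=0+0=0
L[4]='1': occ=0, LF[4]=C('1')+0=2+0=2
L[5]='3': occ=3, LF[5]=C('3')+3=4+3=7
L[6]='3': occ=4, LF[6]=C('3')+4=4+4=8
L[7]='1': occ=1, LF[7]=C('1')+1=2+1=3
L[8]='0': occ=0, LF[8]=C('0')+0=1+0=1

Answer: 4 5 6 0 2 7 8 3 1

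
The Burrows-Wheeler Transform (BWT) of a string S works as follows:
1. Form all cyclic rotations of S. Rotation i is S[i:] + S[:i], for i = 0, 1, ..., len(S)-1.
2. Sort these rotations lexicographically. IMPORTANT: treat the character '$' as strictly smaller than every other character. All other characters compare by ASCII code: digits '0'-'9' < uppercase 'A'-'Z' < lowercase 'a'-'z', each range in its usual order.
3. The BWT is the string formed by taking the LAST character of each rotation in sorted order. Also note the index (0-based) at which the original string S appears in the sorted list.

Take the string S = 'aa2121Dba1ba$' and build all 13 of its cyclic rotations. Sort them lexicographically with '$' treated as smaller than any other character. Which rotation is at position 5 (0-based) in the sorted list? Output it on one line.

All 13 rotations (rotation i = S[i:]+S[:i]):
  rot[0] = aa2121Dba1ba$
  rot[1] = a2121Dba1ba$a
  rot[2] = 2121Dba1ba$aa
  rot[3] = 121Dba1ba$aa2
  rot[4] = 21Dba1ba$aa21
  rot[5] = 1Dba1ba$aa212
  rot[6] = Dba1ba$aa2121
  rot[7] = ba1ba$aa2121D
  rot[8] = a1ba$aa2121Db
  rot[9] = 1ba$aa2121Dba
  rot[10] = ba$aa2121Dba1
  rot[11] = a$aa2121Dba1b
  rot[12] = $aa2121Dba1ba
Sorted (with $ < everything):
  sorted[0] = $aa2121Dba1ba
  sorted[1] = 121Dba1ba$aa2
  sorted[2] = 1Dba1ba$aa212
  sorted[3] = 1ba$aa2121Dba
  sorted[4] = 2121Dba1ba$aa
  sorted[5] = 21Dba1ba$aa21
  sorted[6] = Dba1ba$aa2121
  sorted[7] = a$aa2121Dba1b
  sorted[8] = a1ba$aa2121Db
  sorted[9] = a2121Dba1ba$a
  sorted[10] = aa2121Dba1ba$
  sorted[11] = ba$aa2121Dba1
  sorted[12] = ba1ba$aa2121D
sorted[5] = 21Dba1ba$aa21

Answer: 21Dba1ba$aa21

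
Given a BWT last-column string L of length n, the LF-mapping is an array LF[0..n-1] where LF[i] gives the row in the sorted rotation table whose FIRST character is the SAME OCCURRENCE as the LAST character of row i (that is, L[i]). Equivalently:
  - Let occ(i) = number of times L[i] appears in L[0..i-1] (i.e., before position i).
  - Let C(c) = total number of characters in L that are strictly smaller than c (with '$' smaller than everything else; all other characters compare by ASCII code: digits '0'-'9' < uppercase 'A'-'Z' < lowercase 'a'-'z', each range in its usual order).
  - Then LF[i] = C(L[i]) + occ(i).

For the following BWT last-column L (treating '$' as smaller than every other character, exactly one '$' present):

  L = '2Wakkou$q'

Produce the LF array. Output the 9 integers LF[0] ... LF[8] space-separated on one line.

Char counts: '$':1, '2':1, 'W':1, 'a':1, 'k':2, 'o':1, 'q':1, 'u':1
C (first-col start): C('$')=0, C('2')=1, C('W')=2, C('a')=3, C('k')=4, C('o')=6, C('q')=7, C('u')=8
L[0]='2': occ=0, LF[0]=C('2')+0=1+0=1
L[1]='W': occ=0, LF[1]=C('W')+0=2+0=2
L[2]='a': occ=0, LF[2]=C('a')+0=3+0=3
L[3]='k': occ=0, LF[3]=C('k')+0=4+0=4
L[4]='k': occ=1, LF[4]=C('k')+1=4+1=5
L[5]='o': occ=0, LF[5]=C('o')+0=6+0=6
L[6]='u': occ=0, LF[6]=C('u')+0=8+0=8
L[7]='$': occ=0, LF[7]=C('$')+0=0+0=0
L[8]='q': occ=0, LF[8]=C('q')+0=7+0=7

Answer: 1 2 3 4 5 6 8 0 7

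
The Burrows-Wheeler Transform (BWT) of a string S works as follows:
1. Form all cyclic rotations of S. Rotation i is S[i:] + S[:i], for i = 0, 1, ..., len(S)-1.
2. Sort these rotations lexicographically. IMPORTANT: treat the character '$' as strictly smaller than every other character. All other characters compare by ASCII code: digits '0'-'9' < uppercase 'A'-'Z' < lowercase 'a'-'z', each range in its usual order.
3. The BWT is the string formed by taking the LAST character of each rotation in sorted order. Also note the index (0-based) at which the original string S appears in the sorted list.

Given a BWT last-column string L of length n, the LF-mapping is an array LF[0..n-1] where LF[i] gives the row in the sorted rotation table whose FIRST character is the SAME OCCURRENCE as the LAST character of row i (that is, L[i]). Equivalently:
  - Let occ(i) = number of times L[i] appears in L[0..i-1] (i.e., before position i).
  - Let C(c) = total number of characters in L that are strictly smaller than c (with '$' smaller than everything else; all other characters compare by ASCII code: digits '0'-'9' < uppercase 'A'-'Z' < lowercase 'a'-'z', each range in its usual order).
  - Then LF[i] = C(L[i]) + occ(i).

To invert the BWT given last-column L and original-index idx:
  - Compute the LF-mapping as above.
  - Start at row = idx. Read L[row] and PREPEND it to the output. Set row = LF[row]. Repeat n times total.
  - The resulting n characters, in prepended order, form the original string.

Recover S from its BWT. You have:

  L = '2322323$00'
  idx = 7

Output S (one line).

Answer: 303203222$

Derivation:
LF mapping: 3 7 4 5 8 6 9 0 1 2
Walk LF starting at row 7, prepending L[row]:
  step 1: row=7, L[7]='$', prepend. Next row=LF[7]=0
  step 2: row=0, L[0]='2', prepend. Next row=LF[0]=3
  step 3: row=3, L[3]='2', prepend. Next row=LF[3]=5
  step 4: row=5, L[5]='2', prepend. Next row=LF[5]=6
  step 5: row=6, L[6]='3', prepend. Next row=LF[6]=9
  step 6: row=9, L[9]='0', prepend. Next row=LF[9]=2
  step 7: row=2, L[2]='2', prepend. Next row=LF[2]=4
  step 8: row=4, L[4]='3', prepend. Next row=LF[4]=8
  step 9: row=8, L[8]='0', prepend. Next row=LF[8]=1
  step 10: row=1, L[1]='3', prepend. Next row=LF[1]=7
Reversed output: 303203222$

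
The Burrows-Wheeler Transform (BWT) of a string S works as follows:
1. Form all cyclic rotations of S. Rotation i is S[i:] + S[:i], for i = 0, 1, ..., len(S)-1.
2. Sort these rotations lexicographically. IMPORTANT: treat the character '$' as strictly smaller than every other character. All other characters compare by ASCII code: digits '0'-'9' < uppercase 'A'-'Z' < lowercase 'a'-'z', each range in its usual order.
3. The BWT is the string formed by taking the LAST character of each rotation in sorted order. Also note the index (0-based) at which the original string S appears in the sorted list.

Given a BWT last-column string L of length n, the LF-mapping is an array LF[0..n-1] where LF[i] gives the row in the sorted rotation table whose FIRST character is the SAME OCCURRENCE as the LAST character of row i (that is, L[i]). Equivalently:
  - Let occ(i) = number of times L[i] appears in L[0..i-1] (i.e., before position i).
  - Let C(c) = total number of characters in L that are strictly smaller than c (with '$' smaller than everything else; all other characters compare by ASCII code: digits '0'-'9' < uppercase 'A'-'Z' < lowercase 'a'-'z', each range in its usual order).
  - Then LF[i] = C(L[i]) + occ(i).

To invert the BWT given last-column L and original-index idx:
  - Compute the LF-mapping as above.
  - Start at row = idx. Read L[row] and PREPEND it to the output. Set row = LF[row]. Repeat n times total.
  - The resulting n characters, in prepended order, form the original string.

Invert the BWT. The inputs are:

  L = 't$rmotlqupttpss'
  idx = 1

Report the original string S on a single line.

LF mapping: 10 0 7 2 3 11 1 6 14 4 12 13 5 8 9
Walk LF starting at row 1, prepending L[row]:
  step 1: row=1, L[1]='$', prepend. Next row=LF[1]=0
  step 2: row=0, L[0]='t', prepend. Next row=LF[0]=10
  step 3: row=10, L[10]='t', prepend. Next row=LF[10]=12
  step 4: row=12, L[12]='p', prepend. Next row=LF[12]=5
  step 5: row=5, L[5]='t', prepend. Next row=LF[5]=11
  step 6: row=11, L[11]='t', prepend. Next row=LF[11]=13
  step 7: row=13, L[13]='s', prepend. Next row=LF[13]=8
  step 8: row=8, L[8]='u', prepend. Next row=LF[8]=14
  step 9: row=14, L[14]='s', prepend. Next row=LF[14]=9
  step 10: row=9, L[9]='p', prepend. Next row=LF[9]=4
  step 11: row=4, L[4]='o', prepend. Next row=LF[4]=3
  step 12: row=3, L[3]='m', prepend. Next row=LF[3]=2
  step 13: row=2, L[2]='r', prepend. Next row=LF[2]=7
  step 14: row=7, L[7]='q', prepend. Next row=LF[7]=6
  step 15: row=6, L[6]='l', prepend. Next row=LF[6]=1
Reversed output: lqrmopsusttptt$

Answer: lqrmopsusttptt$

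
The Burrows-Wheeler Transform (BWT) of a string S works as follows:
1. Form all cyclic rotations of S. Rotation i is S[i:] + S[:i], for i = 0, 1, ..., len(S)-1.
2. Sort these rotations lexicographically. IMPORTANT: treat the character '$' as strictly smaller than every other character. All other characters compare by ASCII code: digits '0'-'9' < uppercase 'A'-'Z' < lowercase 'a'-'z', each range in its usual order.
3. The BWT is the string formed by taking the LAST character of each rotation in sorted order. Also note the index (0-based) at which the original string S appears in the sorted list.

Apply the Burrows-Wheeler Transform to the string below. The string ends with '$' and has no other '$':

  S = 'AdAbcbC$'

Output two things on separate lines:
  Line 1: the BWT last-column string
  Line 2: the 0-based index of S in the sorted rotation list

Answer: Cd$bcAbA
2

Derivation:
All 8 rotations (rotation i = S[i:]+S[:i]):
  rot[0] = AdAbcbC$
  rot[1] = dAbcbC$A
  rot[2] = AbcbC$Ad
  rot[3] = bcbC$AdA
  rot[4] = cbC$AdAb
  rot[5] = bC$AdAbc
  rot[6] = C$AdAbcb
  rot[7] = $AdAbcbC
Sorted (with $ < everything):
  sorted[0] = $AdAbcbC  (last char: 'C')
  sorted[1] = AbcbC$Ad  (last char: 'd')
  sorted[2] = AdAbcbC$  (last char: '$')
  sorted[3] = C$AdAbcb  (last char: 'b')
  sorted[4] = bC$AdAbc  (last char: 'c')
  sorted[5] = bcbC$AdA  (last char: 'A')
  sorted[6] = cbC$AdAb  (last char: 'b')
  sorted[7] = dAbcbC$A  (last char: 'A')
Last column: Cd$bcAbA
Original string S is at sorted index 2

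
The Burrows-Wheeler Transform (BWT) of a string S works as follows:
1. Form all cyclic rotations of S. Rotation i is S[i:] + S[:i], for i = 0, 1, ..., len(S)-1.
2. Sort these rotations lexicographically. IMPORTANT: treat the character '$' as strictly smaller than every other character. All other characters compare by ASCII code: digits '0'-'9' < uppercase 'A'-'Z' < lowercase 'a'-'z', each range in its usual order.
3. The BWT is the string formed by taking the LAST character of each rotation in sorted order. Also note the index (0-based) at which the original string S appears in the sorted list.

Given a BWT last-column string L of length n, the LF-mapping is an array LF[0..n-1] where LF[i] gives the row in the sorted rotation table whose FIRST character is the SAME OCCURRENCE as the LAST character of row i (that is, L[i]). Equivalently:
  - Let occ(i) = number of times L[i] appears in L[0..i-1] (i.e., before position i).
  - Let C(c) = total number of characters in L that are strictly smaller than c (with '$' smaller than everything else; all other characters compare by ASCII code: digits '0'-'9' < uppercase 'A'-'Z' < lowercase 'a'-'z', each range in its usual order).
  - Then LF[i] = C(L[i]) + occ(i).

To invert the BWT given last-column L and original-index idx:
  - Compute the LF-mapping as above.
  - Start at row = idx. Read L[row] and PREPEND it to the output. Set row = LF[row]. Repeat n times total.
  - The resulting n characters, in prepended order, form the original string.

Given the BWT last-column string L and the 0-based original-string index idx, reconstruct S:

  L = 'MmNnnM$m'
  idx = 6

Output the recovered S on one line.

LF mapping: 1 4 3 6 7 2 0 5
Walk LF starting at row 6, prepending L[row]:
  step 1: row=6, L[6]='$', prepend. Next row=LF[6]=0
  step 2: row=0, L[0]='M', prepend. Next row=LF[0]=1
  step 3: row=1, L[1]='m', prepend. Next row=LF[1]=4
  step 4: row=4, L[4]='n', prepend. Next row=LF[4]=7
  step 5: row=7, L[7]='m', prepend. Next row=LF[7]=5
  step 6: row=5, L[5]='M', prepend. Next row=LF[5]=2
  step 7: row=2, L[2]='N', prepend. Next row=LF[2]=3
  step 8: row=3, L[3]='n', prepend. Next row=LF[3]=6
Reversed output: nNMmnmM$

Answer: nNMmnmM$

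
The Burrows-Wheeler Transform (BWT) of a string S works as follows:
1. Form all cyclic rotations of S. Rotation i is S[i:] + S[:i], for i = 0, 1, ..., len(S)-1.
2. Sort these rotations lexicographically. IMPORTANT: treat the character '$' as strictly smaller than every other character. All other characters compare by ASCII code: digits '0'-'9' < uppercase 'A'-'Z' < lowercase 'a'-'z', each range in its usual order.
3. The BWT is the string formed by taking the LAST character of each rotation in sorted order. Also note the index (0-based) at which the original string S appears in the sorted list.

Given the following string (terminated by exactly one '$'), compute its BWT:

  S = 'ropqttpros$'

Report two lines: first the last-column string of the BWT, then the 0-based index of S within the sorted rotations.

Answer: srrotp$potq
6

Derivation:
All 11 rotations (rotation i = S[i:]+S[:i]):
  rot[0] = ropqttpros$
  rot[1] = opqttpros$r
  rot[2] = pqttpros$ro
  rot[3] = qttpros$rop
  rot[4] = ttpros$ropq
  rot[5] = tpros$ropqt
  rot[6] = pros$ropqtt
  rot[7] = ros$ropqttp
  rot[8] = os$ropqttpr
  rot[9] = s$ropqttpro
  rot[10] = $ropqttpros
Sorted (with $ < everything):
  sorted[0] = $ropqttpros  (last char: 's')
  sorted[1] = opqttpros$r  (last char: 'r')
  sorted[2] = os$ropqttpr  (last char: 'r')
  sorted[3] = pqttpros$ro  (last char: 'o')
  sorted[4] = pros$ropqtt  (last char: 't')
  sorted[5] = qttpros$rop  (last char: 'p')
  sorted[6] = ropqttpros$  (last char: '$')
  sorted[7] = ros$ropqttp  (last char: 'p')
  sorted[8] = s$ropqttpro  (last char: 'o')
  sorted[9] = tpros$ropqt  (last char: 't')
  sorted[10] = ttpros$ropq  (last char: 'q')
Last column: srrotp$potq
Original string S is at sorted index 6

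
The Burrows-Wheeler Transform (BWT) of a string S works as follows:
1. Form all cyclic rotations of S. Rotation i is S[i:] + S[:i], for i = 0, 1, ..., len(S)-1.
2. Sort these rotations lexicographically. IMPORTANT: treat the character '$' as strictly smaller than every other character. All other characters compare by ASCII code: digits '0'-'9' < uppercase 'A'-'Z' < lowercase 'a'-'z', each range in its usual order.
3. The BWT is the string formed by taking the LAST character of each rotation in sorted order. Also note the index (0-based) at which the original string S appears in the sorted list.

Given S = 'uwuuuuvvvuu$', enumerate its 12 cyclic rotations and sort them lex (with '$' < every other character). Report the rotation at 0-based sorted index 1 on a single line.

All 12 rotations (rotation i = S[i:]+S[:i]):
  rot[0] = uwuuuuvvvuu$
  rot[1] = wuuuuvvvuu$u
  rot[2] = uuuuvvvuu$uw
  rot[3] = uuuvvvuu$uwu
  rot[4] = uuvvvuu$uwuu
  rot[5] = uvvvuu$uwuuu
  rot[6] = vvvuu$uwuuuu
  rot[7] = vvuu$uwuuuuv
  rot[8] = vuu$uwuuuuvv
  rot[9] = uu$uwuuuuvvv
  rot[10] = u$uwuuuuvvvu
  rot[11] = $uwuuuuvvvuu
Sorted (with $ < everything):
  sorted[0] = $uwuuuuvvvuu
  sorted[1] = u$uwuuuuvvvu
  sorted[2] = uu$uwuuuuvvv
  sorted[3] = uuuuvvvuu$uw
  sorted[4] = uuuvvvuu$uwu
  sorted[5] = uuvvvuu$uwuu
  sorted[6] = uvvvuu$uwuuu
  sorted[7] = uwuuuuvvvuu$
  sorted[8] = vuu$uwuuuuvv
  sorted[9] = vvuu$uwuuuuv
  sorted[10] = vvvuu$uwuuuu
  sorted[11] = wuuuuvvvuu$u
sorted[1] = u$uwuuuuvvvu

Answer: u$uwuuuuvvvu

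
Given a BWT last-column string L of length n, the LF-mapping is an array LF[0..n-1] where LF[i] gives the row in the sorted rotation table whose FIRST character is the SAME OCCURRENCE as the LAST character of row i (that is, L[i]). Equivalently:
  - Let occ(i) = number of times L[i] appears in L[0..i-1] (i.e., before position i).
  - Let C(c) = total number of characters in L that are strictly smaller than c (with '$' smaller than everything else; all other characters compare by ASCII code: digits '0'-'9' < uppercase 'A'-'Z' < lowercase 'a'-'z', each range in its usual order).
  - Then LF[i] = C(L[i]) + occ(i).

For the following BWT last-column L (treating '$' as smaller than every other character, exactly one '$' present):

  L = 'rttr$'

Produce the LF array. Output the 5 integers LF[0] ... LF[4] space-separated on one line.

Char counts: '$':1, 'r':2, 't':2
C (first-col start): C('$')=0, C('r')=1, C('t')=3
L[0]='r': occ=0, LF[0]=C('r')+0=1+0=1
L[1]='t': occ=0, LF[1]=C('t')+0=3+0=3
L[2]='t': occ=1, LF[2]=C('t')+1=3+1=4
L[3]='r': occ=1, LF[3]=C('r')+1=1+1=2
L[4]='$': occ=0, LF[4]=C('$')+0=0+0=0

Answer: 1 3 4 2 0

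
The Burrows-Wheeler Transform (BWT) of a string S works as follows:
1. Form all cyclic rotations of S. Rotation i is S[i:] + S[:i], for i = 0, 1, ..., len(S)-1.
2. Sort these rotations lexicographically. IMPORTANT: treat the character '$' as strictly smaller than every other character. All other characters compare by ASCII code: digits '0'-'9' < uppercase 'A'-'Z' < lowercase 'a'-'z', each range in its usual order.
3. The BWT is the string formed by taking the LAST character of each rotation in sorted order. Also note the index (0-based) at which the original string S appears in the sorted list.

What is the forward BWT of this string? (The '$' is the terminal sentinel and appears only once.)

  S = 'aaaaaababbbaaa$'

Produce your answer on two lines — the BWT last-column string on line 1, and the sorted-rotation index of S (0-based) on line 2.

Answer: aaab$aaaaabbaba
4

Derivation:
All 15 rotations (rotation i = S[i:]+S[:i]):
  rot[0] = aaaaaababbbaaa$
  rot[1] = aaaaababbbaaa$a
  rot[2] = aaaababbbaaa$aa
  rot[3] = aaababbbaaa$aaa
  rot[4] = aababbbaaa$aaaa
  rot[5] = ababbbaaa$aaaaa
  rot[6] = babbbaaa$aaaaaa
  rot[7] = abbbaaa$aaaaaab
  rot[8] = bbbaaa$aaaaaaba
  rot[9] = bbaaa$aaaaaabab
  rot[10] = baaa$aaaaaababb
  rot[11] = aaa$aaaaaababbb
  rot[12] = aa$aaaaaababbba
  rot[13] = a$aaaaaababbbaa
  rot[14] = $aaaaaababbbaaa
Sorted (with $ < everything):
  sorted[0] = $aaaaaababbbaaa  (last char: 'a')
  sorted[1] = a$aaaaaababbbaa  (last char: 'a')
  sorted[2] = aa$aaaaaababbba  (last char: 'a')
  sorted[3] = aaa$aaaaaababbb  (last char: 'b')
  sorted[4] = aaaaaababbbaaa$  (last char: '$')
  sorted[5] = aaaaababbbaaa$a  (last char: 'a')
  sorted[6] = aaaababbbaaa$aa  (last char: 'a')
  sorted[7] = aaababbbaaa$aaa  (last char: 'a')
  sorted[8] = aababbbaaa$aaaa  (last char: 'a')
  sorted[9] = ababbbaaa$aaaaa  (last char: 'a')
  sorted[10] = abbbaaa$aaaaaab  (last char: 'b')
  sorted[11] = baaa$aaaaaababb  (last char: 'b')
  sorted[12] = babbbaaa$aaaaaa  (last char: 'a')
  sorted[13] = bbaaa$aaaaaabab  (last char: 'b')
  sorted[14] = bbbaaa$aaaaaaba  (last char: 'a')
Last column: aaab$aaaaabbaba
Original string S is at sorted index 4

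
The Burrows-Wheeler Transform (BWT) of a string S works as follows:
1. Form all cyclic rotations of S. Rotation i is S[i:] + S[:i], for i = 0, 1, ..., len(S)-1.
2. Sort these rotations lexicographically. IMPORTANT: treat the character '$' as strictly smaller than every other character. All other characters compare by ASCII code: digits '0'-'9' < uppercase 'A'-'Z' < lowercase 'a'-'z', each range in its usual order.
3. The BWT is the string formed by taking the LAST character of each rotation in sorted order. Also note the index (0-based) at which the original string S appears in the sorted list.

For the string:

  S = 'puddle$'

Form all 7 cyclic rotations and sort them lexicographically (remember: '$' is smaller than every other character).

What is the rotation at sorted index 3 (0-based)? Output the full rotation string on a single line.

All 7 rotations (rotation i = S[i:]+S[:i]):
  rot[0] = puddle$
  rot[1] = uddle$p
  rot[2] = ddle$pu
  rot[3] = dle$pud
  rot[4] = le$pudd
  rot[5] = e$puddl
  rot[6] = $puddle
Sorted (with $ < everything):
  sorted[0] = $puddle
  sorted[1] = ddle$pu
  sorted[2] = dle$pud
  sorted[3] = e$puddl
  sorted[4] = le$pudd
  sorted[5] = puddle$
  sorted[6] = uddle$p
sorted[3] = e$puddl

Answer: e$puddl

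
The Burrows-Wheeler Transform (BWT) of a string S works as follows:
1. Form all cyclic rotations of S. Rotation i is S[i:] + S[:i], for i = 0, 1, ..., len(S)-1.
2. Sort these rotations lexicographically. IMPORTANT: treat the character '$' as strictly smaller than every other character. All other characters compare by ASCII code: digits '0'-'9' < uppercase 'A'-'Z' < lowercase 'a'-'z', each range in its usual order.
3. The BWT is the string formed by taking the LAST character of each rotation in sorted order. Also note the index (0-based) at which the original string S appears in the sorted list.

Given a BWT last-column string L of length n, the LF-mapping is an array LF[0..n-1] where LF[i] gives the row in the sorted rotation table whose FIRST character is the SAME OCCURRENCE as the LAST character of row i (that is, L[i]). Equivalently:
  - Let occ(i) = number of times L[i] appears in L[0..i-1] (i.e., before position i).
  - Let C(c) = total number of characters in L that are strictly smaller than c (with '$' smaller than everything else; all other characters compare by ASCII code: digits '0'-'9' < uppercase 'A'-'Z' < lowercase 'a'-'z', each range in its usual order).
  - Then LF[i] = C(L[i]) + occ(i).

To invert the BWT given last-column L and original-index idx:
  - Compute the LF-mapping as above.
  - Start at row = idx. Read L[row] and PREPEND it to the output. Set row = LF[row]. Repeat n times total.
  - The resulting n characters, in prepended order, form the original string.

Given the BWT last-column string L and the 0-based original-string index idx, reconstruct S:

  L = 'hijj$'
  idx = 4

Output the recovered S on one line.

Answer: jjih$

Derivation:
LF mapping: 1 2 3 4 0
Walk LF starting at row 4, prepending L[row]:
  step 1: row=4, L[4]='$', prepend. Next row=LF[4]=0
  step 2: row=0, L[0]='h', prepend. Next row=LF[0]=1
  step 3: row=1, L[1]='i', prepend. Next row=LF[1]=2
  step 4: row=2, L[2]='j', prepend. Next row=LF[2]=3
  step 5: row=3, L[3]='j', prepend. Next row=LF[3]=4
Reversed output: jjih$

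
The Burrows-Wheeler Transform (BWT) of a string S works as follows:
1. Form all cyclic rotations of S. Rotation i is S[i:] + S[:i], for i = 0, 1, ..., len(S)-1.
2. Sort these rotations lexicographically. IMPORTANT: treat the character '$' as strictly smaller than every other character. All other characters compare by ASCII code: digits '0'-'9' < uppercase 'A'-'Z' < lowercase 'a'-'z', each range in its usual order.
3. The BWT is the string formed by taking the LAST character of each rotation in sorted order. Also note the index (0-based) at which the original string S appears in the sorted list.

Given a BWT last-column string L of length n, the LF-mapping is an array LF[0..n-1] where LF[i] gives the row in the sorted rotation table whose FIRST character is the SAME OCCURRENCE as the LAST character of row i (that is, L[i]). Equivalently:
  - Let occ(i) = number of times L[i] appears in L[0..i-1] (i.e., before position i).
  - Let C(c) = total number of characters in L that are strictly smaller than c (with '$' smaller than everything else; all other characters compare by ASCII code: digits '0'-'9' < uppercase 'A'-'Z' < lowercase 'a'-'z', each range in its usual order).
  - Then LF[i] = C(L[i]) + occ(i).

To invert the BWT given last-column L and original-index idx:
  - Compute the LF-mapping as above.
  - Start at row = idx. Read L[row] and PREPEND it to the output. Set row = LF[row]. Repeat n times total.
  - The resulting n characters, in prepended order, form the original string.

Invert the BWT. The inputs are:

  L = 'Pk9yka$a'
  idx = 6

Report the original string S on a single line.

Answer: kayak9P$

Derivation:
LF mapping: 2 5 1 7 6 3 0 4
Walk LF starting at row 6, prepending L[row]:
  step 1: row=6, L[6]='$', prepend. Next row=LF[6]=0
  step 2: row=0, L[0]='P', prepend. Next row=LF[0]=2
  step 3: row=2, L[2]='9', prepend. Next row=LF[2]=1
  step 4: row=1, L[1]='k', prepend. Next row=LF[1]=5
  step 5: row=5, L[5]='a', prepend. Next row=LF[5]=3
  step 6: row=3, L[3]='y', prepend. Next row=LF[3]=7
  step 7: row=7, L[7]='a', prepend. Next row=LF[7]=4
  step 8: row=4, L[4]='k', prepend. Next row=LF[4]=6
Reversed output: kayak9P$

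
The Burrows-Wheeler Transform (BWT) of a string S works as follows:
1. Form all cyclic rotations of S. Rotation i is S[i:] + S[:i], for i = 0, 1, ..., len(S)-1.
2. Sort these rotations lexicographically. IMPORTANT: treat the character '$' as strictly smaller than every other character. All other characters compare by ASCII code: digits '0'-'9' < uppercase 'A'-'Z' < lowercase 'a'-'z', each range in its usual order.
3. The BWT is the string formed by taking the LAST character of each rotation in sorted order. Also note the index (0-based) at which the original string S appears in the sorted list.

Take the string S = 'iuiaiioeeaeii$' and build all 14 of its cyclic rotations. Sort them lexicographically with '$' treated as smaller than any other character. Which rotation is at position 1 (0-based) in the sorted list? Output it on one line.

All 14 rotations (rotation i = S[i:]+S[:i]):
  rot[0] = iuiaiioeeaeii$
  rot[1] = uiaiioeeaeii$i
  rot[2] = iaiioeeaeii$iu
  rot[3] = aiioeeaeii$iui
  rot[4] = iioeeaeii$iuia
  rot[5] = ioeeaeii$iuiai
  rot[6] = oeeaeii$iuiaii
  rot[7] = eeaeii$iuiaiio
  rot[8] = eaeii$iuiaiioe
  rot[9] = aeii$iuiaiioee
  rot[10] = eii$iuiaiioeea
  rot[11] = ii$iuiaiioeeae
  rot[12] = i$iuiaiioeeaei
  rot[13] = $iuiaiioeeaeii
Sorted (with $ < everything):
  sorted[0] = $iuiaiioeeaeii
  sorted[1] = aeii$iuiaiioee
  sorted[2] = aiioeeaeii$iui
  sorted[3] = eaeii$iuiaiioe
  sorted[4] = eeaeii$iuiaiio
  sorted[5] = eii$iuiaiioeea
  sorted[6] = i$iuiaiioeeaei
  sorted[7] = iaiioeeaeii$iu
  sorted[8] = ii$iuiaiioeeae
  sorted[9] = iioeeaeii$iuia
  sorted[10] = ioeeaeii$iuiai
  sorted[11] = iuiaiioeeaeii$
  sorted[12] = oeeaeii$iuiaii
  sorted[13] = uiaiioeeaeii$i
sorted[1] = aeii$iuiaiioee

Answer: aeii$iuiaiioee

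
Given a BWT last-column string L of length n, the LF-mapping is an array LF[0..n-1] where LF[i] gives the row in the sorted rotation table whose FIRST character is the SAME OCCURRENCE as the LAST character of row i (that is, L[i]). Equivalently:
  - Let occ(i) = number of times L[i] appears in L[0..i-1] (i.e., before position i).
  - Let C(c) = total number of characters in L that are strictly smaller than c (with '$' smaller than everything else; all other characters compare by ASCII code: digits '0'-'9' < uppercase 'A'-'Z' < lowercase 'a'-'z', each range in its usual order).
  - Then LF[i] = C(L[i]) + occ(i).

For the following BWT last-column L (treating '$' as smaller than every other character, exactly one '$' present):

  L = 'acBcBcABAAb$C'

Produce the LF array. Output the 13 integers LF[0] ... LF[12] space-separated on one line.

Answer: 8 10 4 11 5 12 1 6 2 3 9 0 7

Derivation:
Char counts: '$':1, 'A':3, 'B':3, 'C':1, 'a':1, 'b':1, 'c':3
C (first-col start): C('$')=0, C('A')=1, C('B')=4, C('C')=7, C('a')=8, C('b')=9, C('c')=10
L[0]='a': occ=0, LF[0]=C('a')+0=8+0=8
L[1]='c': occ=0, LF[1]=C('c')+0=10+0=10
L[2]='B': occ=0, LF[2]=C('B')+0=4+0=4
L[3]='c': occ=1, LF[3]=C('c')+1=10+1=11
L[4]='B': occ=1, LF[4]=C('B')+1=4+1=5
L[5]='c': occ=2, LF[5]=C('c')+2=10+2=12
L[6]='A': occ=0, LF[6]=C('A')+0=1+0=1
L[7]='B': occ=2, LF[7]=C('B')+2=4+2=6
L[8]='A': occ=1, LF[8]=C('A')+1=1+1=2
L[9]='A': occ=2, LF[9]=C('A')+2=1+2=3
L[10]='b': occ=0, LF[10]=C('b')+0=9+0=9
L[11]='$': occ=0, LF[11]=C('$')+0=0+0=0
L[12]='C': occ=0, LF[12]=C('C')+0=7+0=7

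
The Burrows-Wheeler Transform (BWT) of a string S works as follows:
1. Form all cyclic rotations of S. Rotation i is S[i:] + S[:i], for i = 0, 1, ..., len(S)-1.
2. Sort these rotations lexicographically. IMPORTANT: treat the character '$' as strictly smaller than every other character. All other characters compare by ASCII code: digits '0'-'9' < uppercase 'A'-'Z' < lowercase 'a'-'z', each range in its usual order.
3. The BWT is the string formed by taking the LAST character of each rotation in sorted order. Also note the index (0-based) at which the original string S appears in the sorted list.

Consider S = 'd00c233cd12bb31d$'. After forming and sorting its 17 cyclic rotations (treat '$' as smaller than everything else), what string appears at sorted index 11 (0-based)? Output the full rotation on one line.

Answer: bb31d$d00c233cd12

Derivation:
All 17 rotations (rotation i = S[i:]+S[:i]):
  rot[0] = d00c233cd12bb31d$
  rot[1] = 00c233cd12bb31d$d
  rot[2] = 0c233cd12bb31d$d0
  rot[3] = c233cd12bb31d$d00
  rot[4] = 233cd12bb31d$d00c
  rot[5] = 33cd12bb31d$d00c2
  rot[6] = 3cd12bb31d$d00c23
  rot[7] = cd12bb31d$d00c233
  rot[8] = d12bb31d$d00c233c
  rot[9] = 12bb31d$d00c233cd
  rot[10] = 2bb31d$d00c233cd1
  rot[11] = bb31d$d00c233cd12
  rot[12] = b31d$d00c233cd12b
  rot[13] = 31d$d00c233cd12bb
  rot[14] = 1d$d00c233cd12bb3
  rot[15] = d$d00c233cd12bb31
  rot[16] = $d00c233cd12bb31d
Sorted (with $ < everything):
  sorted[0] = $d00c233cd12bb31d
  sorted[1] = 00c233cd12bb31d$d
  sorted[2] = 0c233cd12bb31d$d0
  sorted[3] = 12bb31d$d00c233cd
  sorted[4] = 1d$d00c233cd12bb3
  sorted[5] = 233cd12bb31d$d00c
  sorted[6] = 2bb31d$d00c233cd1
  sorted[7] = 31d$d00c233cd12bb
  sorted[8] = 33cd12bb31d$d00c2
  sorted[9] = 3cd12bb31d$d00c23
  sorted[10] = b31d$d00c233cd12b
  sorted[11] = bb31d$d00c233cd12
  sorted[12] = c233cd12bb31d$d00
  sorted[13] = cd12bb31d$d00c233
  sorted[14] = d$d00c233cd12bb31
  sorted[15] = d00c233cd12bb31d$
  sorted[16] = d12bb31d$d00c233c
sorted[11] = bb31d$d00c233cd12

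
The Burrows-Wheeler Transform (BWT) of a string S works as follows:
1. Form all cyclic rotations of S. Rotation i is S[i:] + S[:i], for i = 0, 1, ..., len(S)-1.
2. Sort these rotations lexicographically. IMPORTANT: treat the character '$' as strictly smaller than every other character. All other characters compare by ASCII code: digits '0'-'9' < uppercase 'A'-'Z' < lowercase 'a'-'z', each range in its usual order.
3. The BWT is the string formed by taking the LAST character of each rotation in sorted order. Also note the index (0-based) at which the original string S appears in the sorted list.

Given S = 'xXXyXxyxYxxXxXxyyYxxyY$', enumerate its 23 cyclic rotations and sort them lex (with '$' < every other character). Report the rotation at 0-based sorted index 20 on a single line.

Answer: yYxxyY$xXXyXxyxYxxXxXxy

Derivation:
All 23 rotations (rotation i = S[i:]+S[:i]):
  rot[0] = xXXyXxyxYxxXxXxyyYxxyY$
  rot[1] = XXyXxyxYxxXxXxyyYxxyY$x
  rot[2] = XyXxyxYxxXxXxyyYxxyY$xX
  rot[3] = yXxyxYxxXxXxyyYxxyY$xXX
  rot[4] = XxyxYxxXxXxyyYxxyY$xXXy
  rot[5] = xyxYxxXxXxyyYxxyY$xXXyX
  rot[6] = yxYxxXxXxyyYxxyY$xXXyXx
  rot[7] = xYxxXxXxyyYxxyY$xXXyXxy
  rot[8] = YxxXxXxyyYxxyY$xXXyXxyx
  rot[9] = xxXxXxyyYxxyY$xXXyXxyxY
  rot[10] = xXxXxyyYxxyY$xXXyXxyxYx
  rot[11] = XxXxyyYxxyY$xXXyXxyxYxx
  rot[12] = xXxyyYxxyY$xXXyXxyxYxxX
  rot[13] = XxyyYxxyY$xXXyXxyxYxxXx
  rot[14] = xyyYxxyY$xXXyXxyxYxxXxX
  rot[15] = yyYxxyY$xXXyXxyxYxxXxXx
  rot[16] = yYxxyY$xXXyXxyxYxxXxXxy
  rot[17] = YxxyY$xXXyXxyxYxxXxXxyy
  rot[18] = xxyY$xXXyXxyxYxxXxXxyyY
  rot[19] = xyY$xXXyXxyxYxxXxXxyyYx
  rot[20] = yY$xXXyXxyxYxxXxXxyyYxx
  rot[21] = Y$xXXyXxyxYxxXxXxyyYxxy
  rot[22] = $xXXyXxyxYxxXxXxyyYxxyY
Sorted (with $ < everything):
  sorted[0] = $xXXyXxyxYxxXxXxyyYxxyY
  sorted[1] = XXyXxyxYxxXxXxyyYxxyY$x
  sorted[2] = XxXxyyYxxyY$xXXyXxyxYxx
  sorted[3] = XxyxYxxXxXxyyYxxyY$xXXy
  sorted[4] = XxyyYxxyY$xXXyXxyxYxxXx
  sorted[5] = XyXxyxYxxXxXxyyYxxyY$xX
  sorted[6] = Y$xXXyXxyxYxxXxXxyyYxxy
  sorted[7] = YxxXxXxyyYxxyY$xXXyXxyx
  sorted[8] = YxxyY$xXXyXxyxYxxXxXxyy
  sorted[9] = xXXyXxyxYxxXxXxyyYxxyY$
  sorted[10] = xXxXxyyYxxyY$xXXyXxyxYx
  sorted[11] = xXxyyYxxyY$xXXyXxyxYxxX
  sorted[12] = xYxxXxXxyyYxxyY$xXXyXxy
  sorted[13] = xxXxXxyyYxxyY$xXXyXxyxY
  sorted[14] = xxyY$xXXyXxyxYxxXxXxyyY
  sorted[15] = xyY$xXXyXxyxYxxXxXxyyYx
  sorted[16] = xyxYxxXxXxyyYxxyY$xXXyX
  sorted[17] = xyyYxxyY$xXXyXxyxYxxXxX
  sorted[18] = yXxyxYxxXxXxyyYxxyY$xXX
  sorted[19] = yY$xXXyXxyxYxxXxXxyyYxx
  sorted[20] = yYxxyY$xXXyXxyxYxxXxXxy
  sorted[21] = yxYxxXxXxyyYxxyY$xXXyXx
  sorted[22] = yyYxxyY$xXXyXxyxYxxXxXx
sorted[20] = yYxxyY$xXXyXxyxYxxXxXxy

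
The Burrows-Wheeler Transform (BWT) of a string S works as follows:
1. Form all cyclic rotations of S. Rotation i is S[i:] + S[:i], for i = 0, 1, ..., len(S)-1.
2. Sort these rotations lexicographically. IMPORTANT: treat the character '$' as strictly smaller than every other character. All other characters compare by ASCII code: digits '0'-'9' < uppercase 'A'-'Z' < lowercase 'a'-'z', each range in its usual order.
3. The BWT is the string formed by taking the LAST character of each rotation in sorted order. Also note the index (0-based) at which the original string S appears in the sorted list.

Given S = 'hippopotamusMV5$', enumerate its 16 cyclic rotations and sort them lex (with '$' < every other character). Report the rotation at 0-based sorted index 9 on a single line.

Answer: otamusMV5$hippop

Derivation:
All 16 rotations (rotation i = S[i:]+S[:i]):
  rot[0] = hippopotamusMV5$
  rot[1] = ippopotamusMV5$h
  rot[2] = ppopotamusMV5$hi
  rot[3] = popotamusMV5$hip
  rot[4] = opotamusMV5$hipp
  rot[5] = potamusMV5$hippo
  rot[6] = otamusMV5$hippop
  rot[7] = tamusMV5$hippopo
  rot[8] = amusMV5$hippopot
  rot[9] = musMV5$hippopota
  rot[10] = usMV5$hippopotam
  rot[11] = sMV5$hippopotamu
  rot[12] = MV5$hippopotamus
  rot[13] = V5$hippopotamusM
  rot[14] = 5$hippopotamusMV
  rot[15] = $hippopotamusMV5
Sorted (with $ < everything):
  sorted[0] = $hippopotamusMV5
  sorted[1] = 5$hippopotamusMV
  sorted[2] = MV5$hippopotamus
  sorted[3] = V5$hippopotamusM
  sorted[4] = amusMV5$hippopot
  sorted[5] = hippopotamusMV5$
  sorted[6] = ippopotamusMV5$h
  sorted[7] = musMV5$hippopota
  sorted[8] = opotamusMV5$hipp
  sorted[9] = otamusMV5$hippop
  sorted[10] = popotamusMV5$hip
  sorted[11] = potamusMV5$hippo
  sorted[12] = ppopotamusMV5$hi
  sorted[13] = sMV5$hippopotamu
  sorted[14] = tamusMV5$hippopo
  sorted[15] = usMV5$hippopotam
sorted[9] = otamusMV5$hippop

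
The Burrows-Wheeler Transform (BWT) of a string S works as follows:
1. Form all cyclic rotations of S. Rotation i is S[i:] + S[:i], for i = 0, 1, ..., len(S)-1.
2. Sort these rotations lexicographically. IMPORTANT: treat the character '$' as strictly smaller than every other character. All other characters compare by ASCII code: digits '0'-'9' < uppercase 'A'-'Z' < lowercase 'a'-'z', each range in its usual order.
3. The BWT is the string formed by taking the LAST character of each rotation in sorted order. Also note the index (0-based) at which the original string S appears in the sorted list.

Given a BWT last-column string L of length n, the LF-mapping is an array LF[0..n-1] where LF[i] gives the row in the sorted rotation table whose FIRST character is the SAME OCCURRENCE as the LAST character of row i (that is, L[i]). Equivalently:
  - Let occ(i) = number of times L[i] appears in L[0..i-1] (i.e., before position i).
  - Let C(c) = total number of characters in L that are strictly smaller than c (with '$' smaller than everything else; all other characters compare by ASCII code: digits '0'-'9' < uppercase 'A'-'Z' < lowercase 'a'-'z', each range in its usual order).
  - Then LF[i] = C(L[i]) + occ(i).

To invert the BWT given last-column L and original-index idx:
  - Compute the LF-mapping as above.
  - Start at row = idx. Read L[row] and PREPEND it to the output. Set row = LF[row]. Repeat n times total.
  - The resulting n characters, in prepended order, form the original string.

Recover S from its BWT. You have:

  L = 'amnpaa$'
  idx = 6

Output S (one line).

Answer: panama$

Derivation:
LF mapping: 1 4 5 6 2 3 0
Walk LF starting at row 6, prepending L[row]:
  step 1: row=6, L[6]='$', prepend. Next row=LF[6]=0
  step 2: row=0, L[0]='a', prepend. Next row=LF[0]=1
  step 3: row=1, L[1]='m', prepend. Next row=LF[1]=4
  step 4: row=4, L[4]='a', prepend. Next row=LF[4]=2
  step 5: row=2, L[2]='n', prepend. Next row=LF[2]=5
  step 6: row=5, L[5]='a', prepend. Next row=LF[5]=3
  step 7: row=3, L[3]='p', prepend. Next row=LF[3]=6
Reversed output: panama$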